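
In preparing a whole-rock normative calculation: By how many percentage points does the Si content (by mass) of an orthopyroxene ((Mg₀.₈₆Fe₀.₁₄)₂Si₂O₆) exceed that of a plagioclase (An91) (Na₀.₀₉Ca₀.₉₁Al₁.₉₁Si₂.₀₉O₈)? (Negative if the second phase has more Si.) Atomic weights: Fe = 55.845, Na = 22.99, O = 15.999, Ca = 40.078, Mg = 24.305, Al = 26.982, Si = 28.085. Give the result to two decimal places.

5.59 percentage points

M((Mg₀.₈₆Fe₀.₁₄)₂Si₂O₆) = 209.605 g/mol, so wt% Si = 56.170/209.605 × 100 = 26.80%.
M(Na₀.₀₉Ca₀.₉₁Al₁.₉₁Si₂.₀₉O₈) = 276.765 g/mol, so wt% Si = 58.698/276.765 × 100 = 21.21%.
26.80 − 21.21 = 5.59 pp.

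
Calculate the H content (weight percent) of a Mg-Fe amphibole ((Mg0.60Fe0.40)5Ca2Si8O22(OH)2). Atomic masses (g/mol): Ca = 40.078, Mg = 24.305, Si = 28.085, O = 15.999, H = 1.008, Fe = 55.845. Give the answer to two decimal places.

0.23 weight percent

Molar mass of (Mg0.60Fe0.40)5Ca2Si8O22(OH)2: 3×24.305 + 2×55.845 + 2×40.078 + 8×28.085 + 24×15.999 + 2×1.008 = 875.433 g/mol.
Mass of H per formula unit: 2 × 1.008 = 2.016 g.
Weight fraction H = 2.016 / 875.433 = 0.0023.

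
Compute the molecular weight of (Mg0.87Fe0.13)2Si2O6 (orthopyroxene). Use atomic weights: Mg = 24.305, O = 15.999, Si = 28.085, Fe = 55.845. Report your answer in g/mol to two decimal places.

208.97 g/mol

M = 1.74×24.305 + 0.26×55.845 + 2×28.085 + 6×15.999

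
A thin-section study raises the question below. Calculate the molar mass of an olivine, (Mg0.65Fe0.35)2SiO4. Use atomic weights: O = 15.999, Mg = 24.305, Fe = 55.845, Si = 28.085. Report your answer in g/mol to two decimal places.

M = 1.30×24.305 + 0.70×55.845 + 1×28.085 + 4×15.999

162.77 g/mol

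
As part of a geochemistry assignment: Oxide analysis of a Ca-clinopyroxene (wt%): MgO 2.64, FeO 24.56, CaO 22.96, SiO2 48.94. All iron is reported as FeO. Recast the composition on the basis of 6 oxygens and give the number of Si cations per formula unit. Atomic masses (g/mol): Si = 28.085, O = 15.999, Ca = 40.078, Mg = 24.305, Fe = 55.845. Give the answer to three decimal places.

MgO (M=40.304): mol = 0.06550; Mg = 0.06550, O = 0.06550.
FeO (M=71.844): mol = 0.34185; Fe = 0.34185, O = 0.34185.
CaO (M=56.077): mol = 0.40944; Ca = 0.40944, O = 0.40944.
SiO2 (M=60.083): mol = 0.81454; Si = 0.81454, O = 1.62908.
ΣO = 2.44587; factor = 6/ΣO = 2.45311.
Si apfu = 0.81454 × 2.45311 = 1.998.

1.998 Si apfu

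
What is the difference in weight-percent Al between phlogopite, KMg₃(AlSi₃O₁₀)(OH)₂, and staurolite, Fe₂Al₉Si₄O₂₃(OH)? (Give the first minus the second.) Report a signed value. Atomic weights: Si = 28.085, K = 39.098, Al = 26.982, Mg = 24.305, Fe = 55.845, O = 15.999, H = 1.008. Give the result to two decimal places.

-22.04 percentage points

M(KMg₃(AlSi₃O₁₀)(OH)₂) = 417.254 g/mol, so wt% Al = 26.982/417.254 × 100 = 6.47%.
M(Fe₂Al₉Si₄O₂₃(OH)) = 851.852 g/mol, so wt% Al = 242.838/851.852 × 100 = 28.51%.
6.47 − 28.51 = -22.04 pp.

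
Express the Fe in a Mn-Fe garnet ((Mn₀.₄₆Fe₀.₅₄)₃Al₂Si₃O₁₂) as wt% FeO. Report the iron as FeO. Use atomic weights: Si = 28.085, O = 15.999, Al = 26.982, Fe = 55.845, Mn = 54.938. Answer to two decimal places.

23.44 wt%

M((Mn₀.₄₆Fe₀.₅₄)₃Al₂Si₃O₁₂) = 496.490 g/mol; M(FeO) = 71.844 g/mol.
Moles FeO per formula unit = 1.62 Fe ÷ 1 = 1.6200.
FeO fraction = (1.6200 × 71.844) / 496.490 = 116.387/496.490 = 0.2344.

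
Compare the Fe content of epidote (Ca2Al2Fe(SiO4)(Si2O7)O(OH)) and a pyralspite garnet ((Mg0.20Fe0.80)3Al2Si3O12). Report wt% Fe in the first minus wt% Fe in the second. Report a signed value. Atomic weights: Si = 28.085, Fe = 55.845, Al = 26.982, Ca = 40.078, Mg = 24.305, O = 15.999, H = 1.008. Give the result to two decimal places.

M(Ca2Al2Fe(SiO4)(Si2O7)O(OH)) = 483.215 g/mol, so wt% Fe = 55.845/483.215 × 100 = 11.56%.
M((Mg0.20Fe0.80)3Al2Si3O12) = 478.818 g/mol, so wt% Fe = 134.028/478.818 × 100 = 27.99%.
11.56 − 27.99 = -16.43 pp.

-16.43 percentage points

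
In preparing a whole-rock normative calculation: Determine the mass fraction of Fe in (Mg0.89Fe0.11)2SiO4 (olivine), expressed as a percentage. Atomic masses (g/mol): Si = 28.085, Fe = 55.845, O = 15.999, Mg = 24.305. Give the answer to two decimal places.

M((Mg0.89Fe0.11)2SiO4) = 147.630 g/mol.
Fe contributes 0.22 × 55.845 = 12.286 g per mole.
12.286/147.630 = 0.0832 → 8.32%.

8.32 mass %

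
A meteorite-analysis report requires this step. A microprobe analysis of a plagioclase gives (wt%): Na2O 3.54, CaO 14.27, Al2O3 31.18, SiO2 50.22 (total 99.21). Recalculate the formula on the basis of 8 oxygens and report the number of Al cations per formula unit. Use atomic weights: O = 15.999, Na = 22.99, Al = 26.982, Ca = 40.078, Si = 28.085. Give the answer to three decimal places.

1.687 Al apfu

Na2O (M=61.979): mol = 0.05712; Na = 0.11424, O = 0.05712.
CaO (M=56.077): mol = 0.25447; Ca = 0.25447, O = 0.25447.
Al2O3 (M=101.961): mol = 0.30580; Al = 0.61160, O = 0.91740.
SiO2 (M=60.083): mol = 0.83584; Si = 0.83584, O = 1.67168.
ΣO = 2.90067; factor = 8/ΣO = 2.75798.
Al apfu = 0.61160 × 2.75798 = 1.687.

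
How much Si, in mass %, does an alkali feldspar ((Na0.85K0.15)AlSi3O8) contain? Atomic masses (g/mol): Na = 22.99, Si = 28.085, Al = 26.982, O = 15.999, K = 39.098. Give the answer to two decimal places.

Formula mass = 0.85*22.99 + 0.15*39.098 + 1*26.982 + 3*28.085 + 8*15.999 = 264.635 g/mol, of which 84.255 g is Si.
So Si makes up 84.255/264.635 = 0.3184 of the mass, i.e. 31.84%.

31.84 mass %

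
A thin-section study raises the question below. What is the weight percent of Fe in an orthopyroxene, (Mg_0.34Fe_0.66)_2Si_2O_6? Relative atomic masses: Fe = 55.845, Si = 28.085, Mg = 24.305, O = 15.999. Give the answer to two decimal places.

Formula mass = 0.68·24.305 + 1.32·55.845 + 2·28.085 + 6·15.999 = 242.407 g/mol, of which 73.715 g is Fe.
So Fe makes up 73.715/242.407 = 0.3041 of the mass, i.e. 30.41%.

30.41 mass %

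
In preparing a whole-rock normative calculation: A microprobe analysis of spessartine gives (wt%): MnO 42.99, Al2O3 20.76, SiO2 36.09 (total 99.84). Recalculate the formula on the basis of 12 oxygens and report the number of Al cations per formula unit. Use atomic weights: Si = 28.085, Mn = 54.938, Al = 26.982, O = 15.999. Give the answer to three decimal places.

MnO (M=70.937): mol = 0.60603; Mn = 0.60603, O = 0.60603.
Al2O3 (M=101.961): mol = 0.20361; Al = 0.40722, O = 0.61083.
SiO2 (M=60.083): mol = 0.60067; Si = 0.60067, O = 1.20134.
ΣO = 2.41820; factor = 12/ΣO = 4.96237.
Al apfu = 0.40722 × 4.96237 = 2.021.

2.021 Al apfu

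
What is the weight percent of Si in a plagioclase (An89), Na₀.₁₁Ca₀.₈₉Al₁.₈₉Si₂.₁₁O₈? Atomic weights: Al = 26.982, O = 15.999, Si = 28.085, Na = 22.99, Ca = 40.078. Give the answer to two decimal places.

21.44 weight percent

M(Na₀.₁₁Ca₀.₈₉Al₁.₈₉Si₂.₁₁O₈) = 276.446 g/mol.
Si contributes 2.11 × 28.085 = 59.259 g per mole.
59.259/276.446 = 0.2144 → 21.44%.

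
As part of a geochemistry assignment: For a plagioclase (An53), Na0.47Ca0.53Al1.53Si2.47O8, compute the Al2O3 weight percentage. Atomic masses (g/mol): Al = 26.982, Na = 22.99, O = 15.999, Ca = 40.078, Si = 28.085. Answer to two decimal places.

Molar mass of Na0.47Ca0.53Al1.53Si2.47O8 = 0.47·22.99 + 0.53·40.078 + 1.53·26.982 + 2.47·28.085 + 8·15.999 = 270.691 g/mol.
Each formula unit contains 1.53 Al, equivalent to 1.53/2 = 0.7650 mol Al2O3.
M(Al2O3) = 2×26.982 + 3×15.999 = 101.961 g/mol.
Mass of Al2O3 per formula unit = 0.7650 × 101.961 = 78.000 g.
Al2O3 wt% = 78.000 / 270.691 × 100 = 28.82%.

28.82 wt%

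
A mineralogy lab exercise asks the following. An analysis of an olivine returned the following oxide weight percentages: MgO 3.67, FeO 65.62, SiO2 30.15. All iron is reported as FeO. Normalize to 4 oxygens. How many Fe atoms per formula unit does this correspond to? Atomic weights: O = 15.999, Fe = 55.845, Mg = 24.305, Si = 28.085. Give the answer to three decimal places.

1.819 Fe apfu

MgO (M=40.304): mol = 0.09106; Mg = 0.09106, O = 0.09106.
FeO (M=71.844): mol = 0.91337; Fe = 0.91337, O = 0.91337.
SiO2 (M=60.083): mol = 0.50181; Si = 0.50181, O = 1.00362.
ΣO = 2.00805; factor = 4/ΣO = 1.99198.
Fe apfu = 0.91337 × 1.99198 = 1.819.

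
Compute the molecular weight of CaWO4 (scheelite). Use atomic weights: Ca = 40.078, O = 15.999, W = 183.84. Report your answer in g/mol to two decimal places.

M = 1·40.078 + 1·183.84 + 4·15.999

287.91 g/mol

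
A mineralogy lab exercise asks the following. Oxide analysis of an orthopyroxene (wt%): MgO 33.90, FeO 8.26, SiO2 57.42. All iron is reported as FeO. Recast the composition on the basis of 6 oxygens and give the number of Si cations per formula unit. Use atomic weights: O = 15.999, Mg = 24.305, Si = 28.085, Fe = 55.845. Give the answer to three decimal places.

2.000 Si apfu

33.90 wt% MgO ÷ 40.304 g/mol = 0.84111 mol, giving 0.84111 Mg and 0.84111 O.
8.26 wt% FeO ÷ 71.844 g/mol = 0.11497 mol, giving 0.11497 Fe and 0.11497 O.
57.42 wt% SiO2 ÷ 60.083 g/mol = 0.95568 mol, giving 0.95568 Si and 1.91136 O.
Oxygen sums to 2.86744; scaling by 6/2.86744 = 2.09246 puts the formula on 6 O.
Si: 0.95568 × 2.09246 = 2.000 atoms per formula unit.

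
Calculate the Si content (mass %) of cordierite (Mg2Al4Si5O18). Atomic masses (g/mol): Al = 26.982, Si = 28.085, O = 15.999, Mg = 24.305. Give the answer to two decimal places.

M(Mg2Al4Si5O18) = 584.945 g/mol.
Si contributes 5 × 28.085 = 140.425 g per mole.
140.425/584.945 = 0.2401 → 24.01%.

24.01 mass %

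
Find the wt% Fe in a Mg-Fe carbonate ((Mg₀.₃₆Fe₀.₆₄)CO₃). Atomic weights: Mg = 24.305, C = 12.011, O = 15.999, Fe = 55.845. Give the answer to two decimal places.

Formula mass = 0.36·24.305 + 0.64·55.845 + 1·12.011 + 3·15.999 = 104.499 g/mol, of which 35.741 g is Fe.
So Fe makes up 35.741/104.499 = 0.3420 of the mass, i.e. 34.20%.

34.20 mass %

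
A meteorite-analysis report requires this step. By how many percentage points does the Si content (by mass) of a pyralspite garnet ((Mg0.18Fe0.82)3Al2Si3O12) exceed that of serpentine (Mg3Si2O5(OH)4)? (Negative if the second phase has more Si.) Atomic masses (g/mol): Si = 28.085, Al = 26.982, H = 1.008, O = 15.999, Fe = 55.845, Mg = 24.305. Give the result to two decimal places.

Si in (Mg0.18Fe0.82)3Al2Si3O12: molar mass 480.710 g/mol; 3×28.085 = 84.255 g → 17.53 wt%.
Si in Mg3Si2O5(OH)4: molar mass 277.108 g/mol; 2×28.085 = 56.170 g → 20.27 wt%.
Difference = 17.53 − 20.27 = -2.74 percentage points.

-2.74 percentage points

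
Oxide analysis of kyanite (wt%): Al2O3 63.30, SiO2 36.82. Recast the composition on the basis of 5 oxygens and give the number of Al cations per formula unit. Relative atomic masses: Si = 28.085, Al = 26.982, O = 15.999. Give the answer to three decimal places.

Al2O3: 63.30/101.961 = 0.62083 mol → 1.24166 mol Al, 1.86249 mol O.
SiO2: 36.82/60.083 = 0.61282 mol → 0.61282 mol Si, 1.22564 mol O.
Total oxygen = 3.08813 mol. Normalization factor = 5/3.08813 = 1.61910.
Al per 5 O = 1.24166 × 1.61910 = 2.010.

2.010 Al apfu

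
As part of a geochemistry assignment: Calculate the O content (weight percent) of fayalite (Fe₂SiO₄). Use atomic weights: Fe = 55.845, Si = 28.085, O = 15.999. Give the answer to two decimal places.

M(Fe₂SiO₄) = 203.771 g/mol.
O contributes 4 × 15.999 = 63.996 g per mole.
63.996/203.771 = 0.3141 → 31.41%.

31.41 weight percent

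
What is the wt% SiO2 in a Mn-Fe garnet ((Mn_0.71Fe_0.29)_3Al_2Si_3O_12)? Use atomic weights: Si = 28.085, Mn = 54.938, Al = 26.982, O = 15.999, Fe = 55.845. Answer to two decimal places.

36.35 wt%

Formula mass = 495.810 g/mol.
3 Si → 3.0000 mol SiO2 per formula unit; M(SiO2) = 60.083, so SiO2 mass = 180.249 g.
180.249/495.810 × 100 = 36.35 wt%.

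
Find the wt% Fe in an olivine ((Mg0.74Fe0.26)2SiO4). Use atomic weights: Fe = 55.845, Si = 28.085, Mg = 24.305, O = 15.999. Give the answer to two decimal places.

Molar mass of (Mg0.74Fe0.26)2SiO4: 1.48×24.305 + 0.52×55.845 + 1×28.085 + 4×15.999 = 157.092 g/mol.
Mass of Fe per formula unit: 0.52 × 55.845 = 29.039 g.
Weight fraction Fe = 29.039 / 157.092 = 0.1849.

18.49 mass %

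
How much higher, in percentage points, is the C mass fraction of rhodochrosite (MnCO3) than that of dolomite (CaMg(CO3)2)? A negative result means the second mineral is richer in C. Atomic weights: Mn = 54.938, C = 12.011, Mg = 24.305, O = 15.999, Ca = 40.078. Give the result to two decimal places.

-2.58 percentage points

M(MnCO3) = 114.946 g/mol, so wt% C = 12.011/114.946 × 100 = 10.45%.
M(CaMg(CO3)2) = 184.399 g/mol, so wt% C = 24.022/184.399 × 100 = 13.03%.
10.45 − 13.03 = -2.58 pp.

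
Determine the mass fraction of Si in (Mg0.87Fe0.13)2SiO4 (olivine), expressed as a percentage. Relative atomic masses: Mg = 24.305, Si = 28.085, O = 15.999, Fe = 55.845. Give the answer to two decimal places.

18.86 wt%

M((Mg0.87Fe0.13)2SiO4) = 148.891 g/mol.
Si contributes 1 × 28.085 = 28.085 g per mole.
28.085/148.891 = 0.1886 → 18.86%.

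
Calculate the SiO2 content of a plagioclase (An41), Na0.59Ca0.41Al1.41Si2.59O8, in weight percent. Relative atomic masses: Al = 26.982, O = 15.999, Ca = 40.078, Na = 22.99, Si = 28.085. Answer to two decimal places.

M(Na0.59Ca0.41Al1.41Si2.59O8) = 268.773 g/mol; M(SiO2) = 60.083 g/mol.
Moles SiO2 per formula unit = 2.59 Si ÷ 1 = 2.5900.
SiO2 fraction = (2.5900 × 60.083) / 268.773 = 155.615/268.773 = 0.5790.

57.90 wt%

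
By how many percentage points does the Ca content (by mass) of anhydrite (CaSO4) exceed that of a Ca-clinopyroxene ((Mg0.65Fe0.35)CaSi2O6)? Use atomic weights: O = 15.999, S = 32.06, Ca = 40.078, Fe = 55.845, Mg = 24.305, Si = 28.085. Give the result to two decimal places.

11.83 percentage points

First mineral: 40.078 g Ca in 136.134 g formula = 29.44 wt% Ca.
Second mineral: 40.078 g Ca in 227.586 g formula = 17.61 wt% Ca.
29.44% − 17.61% gives a difference of 11.83 percentage points.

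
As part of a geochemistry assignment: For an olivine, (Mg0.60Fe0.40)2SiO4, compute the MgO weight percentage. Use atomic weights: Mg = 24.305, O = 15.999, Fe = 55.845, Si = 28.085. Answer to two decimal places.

29.15 wt%

Molar mass of (Mg0.60Fe0.40)2SiO4 = 1.20·24.305 + 0.80·55.845 + 1·28.085 + 4·15.999 = 165.923 g/mol.
Each formula unit contains 1.20 Mg, equivalent to 1.20/1 = 1.2000 mol MgO.
M(MgO) = 1×24.305 + 1×15.999 = 40.304 g/mol.
Mass of MgO per formula unit = 1.2000 × 40.304 = 48.365 g.
MgO wt% = 48.365 / 165.923 × 100 = 29.15%.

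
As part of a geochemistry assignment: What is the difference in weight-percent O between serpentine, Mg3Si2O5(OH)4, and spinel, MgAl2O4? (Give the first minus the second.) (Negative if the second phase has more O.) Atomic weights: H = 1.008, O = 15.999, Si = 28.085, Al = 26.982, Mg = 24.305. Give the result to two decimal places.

6.98 percentage points

M(Mg3Si2O5(OH)4) = 277.108 g/mol, so wt% O = 143.991/277.108 × 100 = 51.96%.
M(MgAl2O4) = 142.265 g/mol, so wt% O = 63.996/142.265 × 100 = 44.98%.
51.96 − 44.98 = 6.98 pp.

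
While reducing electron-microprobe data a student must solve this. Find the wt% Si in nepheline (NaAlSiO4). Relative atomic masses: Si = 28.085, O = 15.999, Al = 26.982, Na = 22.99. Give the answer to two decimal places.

19.77 mass %

Formula mass = 1·22.99 + 1·26.982 + 1·28.085 + 4·15.999 = 142.053 g/mol, of which 28.085 g is Si.
So Si makes up 28.085/142.053 = 0.1977 of the mass, i.e. 19.77%.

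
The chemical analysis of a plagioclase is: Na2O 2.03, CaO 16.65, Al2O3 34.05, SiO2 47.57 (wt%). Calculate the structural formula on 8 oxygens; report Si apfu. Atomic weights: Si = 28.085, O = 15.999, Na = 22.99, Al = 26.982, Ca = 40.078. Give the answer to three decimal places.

Na2O (M=61.979): mol = 0.03275; Na = 0.06550, O = 0.03275.
CaO (M=56.077): mol = 0.29691; Ca = 0.29691, O = 0.29691.
Al2O3 (M=101.961): mol = 0.33395; Al = 0.66790, O = 1.00185.
SiO2 (M=60.083): mol = 0.79174; Si = 0.79174, O = 1.58348.
ΣO = 2.91499; factor = 8/ΣO = 2.74443.
Si apfu = 0.79174 × 2.74443 = 2.173.

2.173 Si apfu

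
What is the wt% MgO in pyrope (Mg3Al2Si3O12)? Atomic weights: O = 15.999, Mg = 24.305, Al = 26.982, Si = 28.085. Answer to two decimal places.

Molar mass of Mg3Al2Si3O12 = 3*24.305 + 2*26.982 + 3*28.085 + 12*15.999 = 403.122 g/mol.
Each formula unit contains 3 Mg, equivalent to 3/1 = 3.0000 mol MgO.
M(MgO) = 1×24.305 + 1×15.999 = 40.304 g/mol.
Mass of MgO per formula unit = 3.0000 × 40.304 = 120.912 g.
MgO wt% = 120.912 / 403.122 × 100 = 29.99%.

29.99 wt%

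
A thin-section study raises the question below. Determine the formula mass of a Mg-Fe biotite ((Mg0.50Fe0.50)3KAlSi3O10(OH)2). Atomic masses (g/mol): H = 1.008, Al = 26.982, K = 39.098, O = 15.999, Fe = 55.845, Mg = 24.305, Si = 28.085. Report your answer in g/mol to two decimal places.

Mg: 1.50 × 24.305 = 36.4575
Fe: 1.50 × 55.845 = 83.7675
K: 1 × 39.098 = 39.0980
Al: 1 × 26.982 = 26.9820
Si: 3 × 28.085 = 84.2550
O: 12 × 15.999 = 191.9880
H: 2 × 1.008 = 2.0160
Summing the contributions gives the formula mass.

464.56 g/mol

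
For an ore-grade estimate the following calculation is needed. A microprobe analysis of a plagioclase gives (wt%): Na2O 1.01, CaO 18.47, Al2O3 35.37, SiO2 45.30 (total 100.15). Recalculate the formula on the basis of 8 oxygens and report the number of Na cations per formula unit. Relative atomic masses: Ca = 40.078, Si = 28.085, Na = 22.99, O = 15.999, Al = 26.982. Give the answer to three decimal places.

Na2O: 1.01/61.979 = 0.01630 mol → 0.03260 mol Na, 0.01630 mol O.
CaO: 18.47/56.077 = 0.32937 mol → 0.32937 mol Ca, 0.32937 mol O.
Al2O3: 35.37/101.961 = 0.34690 mol → 0.69380 mol Al, 1.04070 mol O.
SiO2: 45.30/60.083 = 0.75396 mol → 0.75396 mol Si, 1.50792 mol O.
Total oxygen = 2.89429 mol. Normalization factor = 8/2.89429 = 2.76406.
Na per 8 O = 0.03260 × 2.76406 = 0.090.

0.090 Na apfu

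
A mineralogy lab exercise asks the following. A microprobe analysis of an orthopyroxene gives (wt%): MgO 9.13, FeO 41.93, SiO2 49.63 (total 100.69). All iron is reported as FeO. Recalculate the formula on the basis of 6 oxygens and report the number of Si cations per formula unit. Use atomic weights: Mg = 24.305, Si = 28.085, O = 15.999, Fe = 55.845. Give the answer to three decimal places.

MgO (M=40.304): mol = 0.22653; Mg = 0.22653, O = 0.22653.
FeO (M=71.844): mol = 0.58363; Fe = 0.58363, O = 0.58363.
SiO2 (M=60.083): mol = 0.82602; Si = 0.82602, O = 1.65204.
ΣO = 2.46220; factor = 6/ΣO = 2.43685.
Si apfu = 0.82602 × 2.43685 = 2.013.

2.013 Si apfu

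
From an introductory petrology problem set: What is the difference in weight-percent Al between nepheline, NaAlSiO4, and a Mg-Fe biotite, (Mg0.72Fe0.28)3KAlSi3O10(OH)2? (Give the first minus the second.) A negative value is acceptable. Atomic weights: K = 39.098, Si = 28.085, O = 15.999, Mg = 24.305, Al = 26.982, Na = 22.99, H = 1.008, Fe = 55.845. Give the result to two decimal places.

First mineral: 26.982 g Al in 142.053 g formula = 18.99 wt% Al.
Second mineral: 26.982 g Al in 443.748 g formula = 6.08 wt% Al.
18.99% − 6.08% gives a difference of 12.91 percentage points.

12.91 percentage points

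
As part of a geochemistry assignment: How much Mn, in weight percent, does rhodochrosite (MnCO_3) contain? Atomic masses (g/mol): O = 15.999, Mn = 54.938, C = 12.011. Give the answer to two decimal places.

Molar mass of MnCO_3: 1*54.938 + 1*12.011 + 3*15.999 = 114.946 g/mol.
Mass of Mn per formula unit: 1 × 54.938 = 54.938 g.
Weight fraction Mn = 54.938 / 114.946 = 0.4779.

47.79 weight percent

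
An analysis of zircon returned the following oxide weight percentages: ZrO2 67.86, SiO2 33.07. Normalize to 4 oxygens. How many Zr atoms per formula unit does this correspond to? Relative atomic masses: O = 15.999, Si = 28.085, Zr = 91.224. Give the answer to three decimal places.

1.000 Zr apfu

67.86 wt% ZrO2 ÷ 123.222 g/mol = 0.55071 mol, giving 0.55071 Zr and 1.10142 O.
33.07 wt% SiO2 ÷ 60.083 g/mol = 0.55041 mol, giving 0.55041 Si and 1.10082 O.
Oxygen sums to 2.20224; scaling by 4/2.20224 = 1.81633 puts the formula on 4 O.
Zr: 0.55071 × 1.81633 = 1.000 atoms per formula unit.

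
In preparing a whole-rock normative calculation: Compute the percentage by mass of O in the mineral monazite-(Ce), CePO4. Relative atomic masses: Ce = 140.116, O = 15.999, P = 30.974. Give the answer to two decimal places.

M(CePO4) = 235.086 g/mol.
O contributes 4 × 15.999 = 63.996 g per mole.
63.996/235.086 = 0.2722 → 27.22%.

27.22 weight percent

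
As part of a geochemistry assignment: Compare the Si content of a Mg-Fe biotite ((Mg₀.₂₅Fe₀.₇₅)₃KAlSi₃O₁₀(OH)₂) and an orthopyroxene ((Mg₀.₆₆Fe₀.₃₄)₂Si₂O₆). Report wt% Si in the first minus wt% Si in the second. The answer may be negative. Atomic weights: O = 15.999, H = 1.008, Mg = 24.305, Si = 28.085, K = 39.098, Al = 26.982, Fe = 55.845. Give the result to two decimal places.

Si in (Mg₀.₂₅Fe₀.₇₅)₃KAlSi₃O₁₀(OH)₂: molar mass 488.219 g/mol; 3×28.085 = 84.255 g → 17.26 wt%.
Si in (Mg₀.₆₆Fe₀.₃₄)₂Si₂O₆: molar mass 222.221 g/mol; 2×28.085 = 56.170 g → 25.28 wt%.
Difference = 17.26 − 25.28 = -8.02 percentage points.

-8.02 percentage points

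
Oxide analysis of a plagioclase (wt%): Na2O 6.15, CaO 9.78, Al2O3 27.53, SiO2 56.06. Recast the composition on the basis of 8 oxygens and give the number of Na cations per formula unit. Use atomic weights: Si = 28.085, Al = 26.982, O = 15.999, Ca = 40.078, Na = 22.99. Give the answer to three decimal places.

0.538 Na apfu

Na2O: 6.15/61.979 = 0.09923 mol → 0.19846 mol Na, 0.09923 mol O.
CaO: 9.78/56.077 = 0.17440 mol → 0.17440 mol Ca, 0.17440 mol O.
Al2O3: 27.53/101.961 = 0.27001 mol → 0.54002 mol Al, 0.81003 mol O.
SiO2: 56.06/60.083 = 0.93304 mol → 0.93304 mol Si, 1.86608 mol O.
Total oxygen = 2.94974 mol. Normalization factor = 8/2.94974 = 2.71210.
Na per 8 O = 0.19846 × 2.71210 = 0.538.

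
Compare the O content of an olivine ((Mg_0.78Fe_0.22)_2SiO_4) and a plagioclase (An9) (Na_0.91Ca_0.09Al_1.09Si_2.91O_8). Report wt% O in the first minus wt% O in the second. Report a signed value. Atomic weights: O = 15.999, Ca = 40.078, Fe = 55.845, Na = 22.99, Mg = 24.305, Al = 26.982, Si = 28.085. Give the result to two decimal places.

O in (Mg_0.78Fe_0.22)_2SiO_4: molar mass 154.569 g/mol; 4×15.999 = 63.996 g → 41.40 wt%.
O in Na_0.91Ca_0.09Al_1.09Si_2.91O_8: molar mass 263.658 g/mol; 8×15.999 = 127.992 g → 48.54 wt%.
Difference = 41.40 − 48.54 = -7.14 percentage points.

-7.14 percentage points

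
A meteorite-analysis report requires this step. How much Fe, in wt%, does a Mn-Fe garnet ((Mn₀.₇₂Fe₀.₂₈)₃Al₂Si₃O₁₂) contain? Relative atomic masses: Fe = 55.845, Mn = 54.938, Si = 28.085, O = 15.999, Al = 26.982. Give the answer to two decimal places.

9.46 wt%

Formula mass = 2.16·54.938 + 0.84·55.845 + 2·26.982 + 3·28.085 + 12·15.999 = 495.783 g/mol, of which 46.910 g is Fe.
So Fe makes up 46.910/495.783 = 0.0946 of the mass, i.e. 9.46%.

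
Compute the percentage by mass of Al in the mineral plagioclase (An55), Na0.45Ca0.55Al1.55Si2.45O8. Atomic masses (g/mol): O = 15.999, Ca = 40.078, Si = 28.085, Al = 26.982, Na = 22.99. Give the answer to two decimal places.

M(Na0.45Ca0.55Al1.55Si2.45O8) = 271.011 g/mol.
Al contributes 1.55 × 26.982 = 41.822 g per mole.
41.822/271.011 = 0.1543 → 15.43%.

15.43 wt%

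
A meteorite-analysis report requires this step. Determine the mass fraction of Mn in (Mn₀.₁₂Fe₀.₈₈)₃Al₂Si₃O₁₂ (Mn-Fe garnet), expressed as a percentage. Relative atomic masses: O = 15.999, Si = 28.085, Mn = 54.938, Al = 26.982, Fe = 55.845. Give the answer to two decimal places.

3.98 wt%

M((Mn₀.₁₂Fe₀.₈₈)₃Al₂Si₃O₁₂) = 497.415 g/mol.
Mn contributes 0.36 × 54.938 = 19.778 g per mole.
19.778/497.415 = 0.0398 → 3.98%.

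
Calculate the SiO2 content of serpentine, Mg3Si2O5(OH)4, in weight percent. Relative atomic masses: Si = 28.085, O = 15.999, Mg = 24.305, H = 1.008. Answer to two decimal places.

Molar mass of Mg3Si2O5(OH)4 = 3·24.305 + 2·28.085 + 9·15.999 + 4·1.008 = 277.108 g/mol.
Each formula unit contains 2 Si, equivalent to 2/1 = 2.0000 mol SiO2.
M(SiO2) = 1×28.085 + 2×15.999 = 60.083 g/mol.
Mass of SiO2 per formula unit = 2.0000 × 60.083 = 120.166 g.
SiO2 wt% = 120.166 / 277.108 × 100 = 43.36%.

43.36 wt%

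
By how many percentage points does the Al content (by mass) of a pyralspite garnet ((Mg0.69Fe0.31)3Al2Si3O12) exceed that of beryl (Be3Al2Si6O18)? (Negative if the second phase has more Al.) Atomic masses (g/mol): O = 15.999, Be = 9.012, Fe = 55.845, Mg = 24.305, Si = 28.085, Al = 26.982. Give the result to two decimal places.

2.44 percentage points

First mineral: 53.964 g Al in 432.454 g formula = 12.48 wt% Al.
Second mineral: 53.964 g Al in 537.492 g formula = 10.04 wt% Al.
12.48% − 10.04% gives a difference of 2.44 percentage points.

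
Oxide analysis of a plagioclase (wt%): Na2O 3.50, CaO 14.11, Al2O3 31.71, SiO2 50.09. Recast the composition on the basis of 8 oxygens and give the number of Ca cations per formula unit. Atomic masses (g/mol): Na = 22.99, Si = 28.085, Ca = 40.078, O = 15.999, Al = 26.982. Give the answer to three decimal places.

0.692 Ca apfu

Na2O (M=61.979): mol = 0.05647; Na = 0.11294, O = 0.05647.
CaO (M=56.077): mol = 0.25162; Ca = 0.25162, O = 0.25162.
Al2O3 (M=101.961): mol = 0.31100; Al = 0.62200, O = 0.93300.
SiO2 (M=60.083): mol = 0.83368; Si = 0.83368, O = 1.66736.
ΣO = 2.90845; factor = 8/ΣO = 2.75061.
Ca apfu = 0.25162 × 2.75061 = 0.692.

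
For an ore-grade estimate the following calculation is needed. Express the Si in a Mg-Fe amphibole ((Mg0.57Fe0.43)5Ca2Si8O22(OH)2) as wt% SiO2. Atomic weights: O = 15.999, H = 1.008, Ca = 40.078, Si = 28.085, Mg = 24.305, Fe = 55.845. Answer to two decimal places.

Molar mass of (Mg0.57Fe0.43)5Ca2Si8O22(OH)2 = 2.85*24.305 + 2.15*55.845 + 2*40.078 + 8*28.085 + 24*15.999 + 2*1.008 = 880.164 g/mol.
Each formula unit contains 8 Si, equivalent to 8/1 = 8.0000 mol SiO2.
M(SiO2) = 1×28.085 + 2×15.999 = 60.083 g/mol.
Mass of SiO2 per formula unit = 8.0000 × 60.083 = 480.664 g.
SiO2 wt% = 480.664 / 880.164 × 100 = 54.61%.

54.61 wt%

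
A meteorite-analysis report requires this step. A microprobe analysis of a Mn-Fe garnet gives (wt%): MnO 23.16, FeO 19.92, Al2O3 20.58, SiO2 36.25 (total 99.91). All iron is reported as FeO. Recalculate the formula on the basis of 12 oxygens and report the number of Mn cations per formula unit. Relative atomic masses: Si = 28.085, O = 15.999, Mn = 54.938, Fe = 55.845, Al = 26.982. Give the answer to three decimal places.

MnO (M=70.937): mol = 0.32649; Mn = 0.32649, O = 0.32649.
FeO (M=71.844): mol = 0.27727; Fe = 0.27727, O = 0.27727.
Al2O3 (M=101.961): mol = 0.20184; Al = 0.40368, O = 0.60552.
SiO2 (M=60.083): mol = 0.60333; Si = 0.60333, O = 1.20666.
ΣO = 2.41594; factor = 12/ΣO = 4.96701.
Mn apfu = 0.32649 × 4.96701 = 1.622.

1.622 Mn apfu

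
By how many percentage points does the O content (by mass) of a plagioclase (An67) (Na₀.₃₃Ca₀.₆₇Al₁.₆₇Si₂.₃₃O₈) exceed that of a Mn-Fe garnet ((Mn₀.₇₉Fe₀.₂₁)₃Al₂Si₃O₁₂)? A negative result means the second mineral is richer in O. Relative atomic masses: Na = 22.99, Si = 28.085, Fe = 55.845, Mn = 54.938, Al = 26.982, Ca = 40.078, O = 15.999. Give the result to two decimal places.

O in Na₀.₃₃Ca₀.₆₇Al₁.₆₇Si₂.₃₃O₈: molar mass 272.929 g/mol; 8×15.999 = 127.992 g → 46.90 wt%.
O in (Mn₀.₇₉Fe₀.₂₁)₃Al₂Si₃O₁₂: molar mass 495.592 g/mol; 12×15.999 = 191.988 g → 38.74 wt%.
Difference = 46.90 − 38.74 = 8.16 percentage points.

8.16 percentage points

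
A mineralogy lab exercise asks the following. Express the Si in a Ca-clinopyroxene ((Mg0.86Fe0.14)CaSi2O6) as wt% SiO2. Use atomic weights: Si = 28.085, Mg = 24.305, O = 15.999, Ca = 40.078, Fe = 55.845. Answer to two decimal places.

M((Mg0.86Fe0.14)CaSi2O6) = 220.963 g/mol; M(SiO2) = 60.083 g/mol.
Moles SiO2 per formula unit = 2 Si ÷ 1 = 2.0000.
SiO2 fraction = (2.0000 × 60.083) / 220.963 = 120.166/220.963 = 0.5438.

54.38 wt%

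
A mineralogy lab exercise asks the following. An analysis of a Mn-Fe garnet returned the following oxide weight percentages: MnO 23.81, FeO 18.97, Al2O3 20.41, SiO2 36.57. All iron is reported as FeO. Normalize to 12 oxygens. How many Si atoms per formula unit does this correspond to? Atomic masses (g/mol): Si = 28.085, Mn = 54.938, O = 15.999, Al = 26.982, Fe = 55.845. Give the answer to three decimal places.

3.021 Si apfu

MnO (M=70.937): mol = 0.33565; Mn = 0.33565, O = 0.33565.
FeO (M=71.844): mol = 0.26404; Fe = 0.26404, O = 0.26404.
Al2O3 (M=101.961): mol = 0.20017; Al = 0.40034, O = 0.60051.
SiO2 (M=60.083): mol = 0.60866; Si = 0.60866, O = 1.21732.
ΣO = 2.41752; factor = 12/ΣO = 4.96376.
Si apfu = 0.60866 × 4.96376 = 3.021.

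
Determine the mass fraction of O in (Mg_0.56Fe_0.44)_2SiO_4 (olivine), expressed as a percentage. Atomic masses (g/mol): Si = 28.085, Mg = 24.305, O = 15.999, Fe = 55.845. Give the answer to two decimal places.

37.99 wt%

M((Mg_0.56Fe_0.44)_2SiO_4) = 168.446 g/mol.
O contributes 4 × 15.999 = 63.996 g per mole.
63.996/168.446 = 0.3799 → 37.99%.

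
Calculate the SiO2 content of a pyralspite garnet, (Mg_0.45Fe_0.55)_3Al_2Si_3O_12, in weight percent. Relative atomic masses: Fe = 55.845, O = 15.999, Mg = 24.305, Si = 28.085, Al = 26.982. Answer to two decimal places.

Molar mass of (Mg_0.45Fe_0.55)_3Al_2Si_3O_12 = 1.35·24.305 + 1.65·55.845 + 2·26.982 + 3·28.085 + 12·15.999 = 455.163 g/mol.
Each formula unit contains 3 Si, equivalent to 3/1 = 3.0000 mol SiO2.
M(SiO2) = 1×28.085 + 2×15.999 = 60.083 g/mol.
Mass of SiO2 per formula unit = 3.0000 × 60.083 = 180.249 g.
SiO2 wt% = 180.249 / 455.163 × 100 = 39.60%.

39.60 wt%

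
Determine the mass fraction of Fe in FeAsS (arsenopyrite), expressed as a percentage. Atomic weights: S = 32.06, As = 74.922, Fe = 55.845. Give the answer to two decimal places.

Molar mass of FeAsS: 1×55.845 + 1×74.922 + 1×32.06 = 162.827 g/mol.
Mass of Fe per formula unit: 1 × 55.845 = 55.845 g.
Weight fraction Fe = 55.845 / 162.827 = 0.3430.

34.30 wt%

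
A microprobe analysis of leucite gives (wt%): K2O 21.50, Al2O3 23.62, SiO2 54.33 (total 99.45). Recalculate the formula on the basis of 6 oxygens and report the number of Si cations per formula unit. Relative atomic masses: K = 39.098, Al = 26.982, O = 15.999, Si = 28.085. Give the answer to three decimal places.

1.986 Si apfu

K2O: 21.50/94.195 = 0.22825 mol → 0.45650 mol K, 0.22825 mol O.
Al2O3: 23.62/101.961 = 0.23166 mol → 0.46332 mol Al, 0.69498 mol O.
SiO2: 54.33/60.083 = 0.90425 mol → 0.90425 mol Si, 1.80850 mol O.
Total oxygen = 2.73173 mol. Normalization factor = 6/2.73173 = 2.19641.
Si per 6 O = 0.90425 × 2.19641 = 1.986.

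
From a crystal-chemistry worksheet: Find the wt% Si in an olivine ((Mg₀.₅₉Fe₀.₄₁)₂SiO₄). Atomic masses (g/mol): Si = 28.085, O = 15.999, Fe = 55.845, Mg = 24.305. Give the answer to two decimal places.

16.86 weight percent

Molar mass of (Mg₀.₅₉Fe₀.₄₁)₂SiO₄: 1.18·24.305 + 0.82·55.845 + 1·28.085 + 4·15.999 = 166.554 g/mol.
Mass of Si per formula unit: 1 × 28.085 = 28.085 g.
Weight fraction Si = 28.085 / 166.554 = 0.1686.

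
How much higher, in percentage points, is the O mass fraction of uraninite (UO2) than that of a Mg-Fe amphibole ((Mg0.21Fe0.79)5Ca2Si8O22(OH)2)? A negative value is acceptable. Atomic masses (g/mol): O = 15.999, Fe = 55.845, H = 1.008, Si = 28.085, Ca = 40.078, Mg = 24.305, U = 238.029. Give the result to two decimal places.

-29.13 percentage points

O in UO2: molar mass 270.027 g/mol; 2×15.999 = 31.998 g → 11.85 wt%.
O in (Mg0.21Fe0.79)5Ca2Si8O22(OH)2: molar mass 936.936 g/mol; 24×15.999 = 383.976 g → 40.98 wt%.
Difference = 11.85 − 40.98 = -29.13 percentage points.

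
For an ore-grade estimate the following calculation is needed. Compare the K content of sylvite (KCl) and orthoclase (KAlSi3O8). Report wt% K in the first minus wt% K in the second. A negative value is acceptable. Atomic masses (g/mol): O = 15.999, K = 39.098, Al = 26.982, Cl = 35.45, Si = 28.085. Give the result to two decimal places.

First mineral: 39.098 g K in 74.548 g formula = 52.45 wt% K.
Second mineral: 39.098 g K in 278.327 g formula = 14.05 wt% K.
52.45% − 14.05% gives a difference of 38.40 percentage points.

38.40 percentage points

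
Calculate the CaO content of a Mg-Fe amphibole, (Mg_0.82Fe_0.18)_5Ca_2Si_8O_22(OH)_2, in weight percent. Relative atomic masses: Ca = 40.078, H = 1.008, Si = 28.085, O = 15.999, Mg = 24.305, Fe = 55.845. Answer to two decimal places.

Formula mass = 840.739 g/mol.
2 Ca → 2.0000 mol CaO per formula unit; M(CaO) = 56.077, so CaO mass = 112.154 g.
112.154/840.739 × 100 = 13.34 wt%.

13.34 wt%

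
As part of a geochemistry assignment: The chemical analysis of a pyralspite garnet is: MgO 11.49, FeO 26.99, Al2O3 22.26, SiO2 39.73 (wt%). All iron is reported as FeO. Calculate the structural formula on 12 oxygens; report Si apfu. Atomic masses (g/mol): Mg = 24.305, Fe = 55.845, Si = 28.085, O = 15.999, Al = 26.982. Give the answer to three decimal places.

MgO: 11.49/40.304 = 0.28508 mol → 0.28508 mol Mg, 0.28508 mol O.
FeO: 26.99/71.844 = 0.37568 mol → 0.37568 mol Fe, 0.37568 mol O.
Al2O3: 22.26/101.961 = 0.21832 mol → 0.43664 mol Al, 0.65496 mol O.
SiO2: 39.73/60.083 = 0.66125 mol → 0.66125 mol Si, 1.32250 mol O.
Total oxygen = 2.63822 mol. Normalization factor = 12/2.63822 = 4.54852.
Si per 12 O = 0.66125 × 4.54852 = 3.008.

3.008 Si apfu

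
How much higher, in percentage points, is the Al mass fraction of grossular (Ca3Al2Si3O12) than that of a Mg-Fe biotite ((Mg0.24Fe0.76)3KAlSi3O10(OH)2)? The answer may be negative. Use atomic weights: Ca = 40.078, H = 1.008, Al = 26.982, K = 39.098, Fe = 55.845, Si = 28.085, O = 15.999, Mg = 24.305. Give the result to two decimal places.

Al in Ca3Al2Si3O12: molar mass 450.441 g/mol; 2×26.982 = 53.964 g → 11.98 wt%.
Al in (Mg0.24Fe0.76)3KAlSi3O10(OH)2: molar mass 489.165 g/mol; 1×26.982 = 26.982 g → 5.52 wt%.
Difference = 11.98 − 5.52 = 6.46 percentage points.

6.46 percentage points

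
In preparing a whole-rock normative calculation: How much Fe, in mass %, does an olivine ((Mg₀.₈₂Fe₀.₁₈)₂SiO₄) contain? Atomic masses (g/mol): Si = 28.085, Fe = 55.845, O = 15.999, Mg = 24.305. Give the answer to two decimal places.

Formula mass = 1.64×24.305 + 0.36×55.845 + 1×28.085 + 4×15.999 = 152.045 g/mol, of which 20.104 g is Fe.
So Fe makes up 20.104/152.045 = 0.1322 of the mass, i.e. 13.22%.

13.22 mass %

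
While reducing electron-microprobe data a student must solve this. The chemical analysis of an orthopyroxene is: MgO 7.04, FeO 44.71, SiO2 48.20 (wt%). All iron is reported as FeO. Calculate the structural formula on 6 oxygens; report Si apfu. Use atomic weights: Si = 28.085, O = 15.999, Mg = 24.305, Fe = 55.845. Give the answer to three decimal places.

MgO: 7.04/40.304 = 0.17467 mol → 0.17467 mol Mg, 0.17467 mol O.
FeO: 44.71/71.844 = 0.62232 mol → 0.62232 mol Fe, 0.62232 mol O.
SiO2: 48.20/60.083 = 0.80222 mol → 0.80222 mol Si, 1.60444 mol O.
Total oxygen = 2.40143 mol. Normalization factor = 6/2.40143 = 2.49851.
Si per 6 O = 0.80222 × 2.49851 = 2.004.

2.004 Si apfu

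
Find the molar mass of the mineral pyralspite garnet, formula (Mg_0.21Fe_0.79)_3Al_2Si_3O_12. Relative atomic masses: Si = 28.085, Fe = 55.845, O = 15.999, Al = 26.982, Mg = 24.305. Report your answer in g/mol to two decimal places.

477.87 g/mol

M = 0.63×24.305 + 2.37×55.845 + 2×26.982 + 3×28.085 + 12×15.999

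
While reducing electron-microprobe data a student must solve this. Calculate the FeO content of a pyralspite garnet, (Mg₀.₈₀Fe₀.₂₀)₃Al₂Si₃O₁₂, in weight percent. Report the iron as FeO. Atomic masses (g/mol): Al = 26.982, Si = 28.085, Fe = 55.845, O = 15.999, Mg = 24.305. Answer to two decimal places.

10.21 wt%

M((Mg₀.₈₀Fe₀.₂₀)₃Al₂Si₃O₁₂) = 422.046 g/mol; M(FeO) = 71.844 g/mol.
Moles FeO per formula unit = 0.60 Fe ÷ 1 = 0.6000.
FeO fraction = (0.6000 × 71.844) / 422.046 = 43.106/422.046 = 0.1021.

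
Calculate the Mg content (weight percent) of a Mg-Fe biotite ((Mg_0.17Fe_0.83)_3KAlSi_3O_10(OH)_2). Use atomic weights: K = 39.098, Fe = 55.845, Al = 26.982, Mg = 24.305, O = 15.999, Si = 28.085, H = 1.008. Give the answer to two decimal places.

2.50 weight percent

Formula mass = 0.51*24.305 + 2.49*55.845 + 1*39.098 + 1*26.982 + 3*28.085 + 12*15.999 + 2*1.008 = 495.789 g/mol, of which 12.396 g is Mg.
So Mg makes up 12.396/495.789 = 0.0250 of the mass, i.e. 2.50%.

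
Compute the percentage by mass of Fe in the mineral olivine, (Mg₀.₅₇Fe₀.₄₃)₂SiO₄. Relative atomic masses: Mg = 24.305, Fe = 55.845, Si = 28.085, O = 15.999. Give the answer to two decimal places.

28.62 mass %

Molar mass of (Mg₀.₅₇Fe₀.₄₃)₂SiO₄: 1.14·24.305 + 0.86·55.845 + 1·28.085 + 4·15.999 = 167.815 g/mol.
Mass of Fe per formula unit: 0.86 × 55.845 = 48.027 g.
Weight fraction Fe = 48.027 / 167.815 = 0.2862.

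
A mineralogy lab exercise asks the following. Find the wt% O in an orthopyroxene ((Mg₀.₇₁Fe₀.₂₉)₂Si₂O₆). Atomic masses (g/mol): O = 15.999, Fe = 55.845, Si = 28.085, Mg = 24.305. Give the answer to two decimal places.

Molar mass of (Mg₀.₇₁Fe₀.₂₉)₂Si₂O₆: 1.42×24.305 + 0.58×55.845 + 2×28.085 + 6×15.999 = 219.067 g/mol.
Mass of O per formula unit: 6 × 15.999 = 95.994 g.
Weight fraction O = 95.994 / 219.067 = 0.4382.

43.82 wt%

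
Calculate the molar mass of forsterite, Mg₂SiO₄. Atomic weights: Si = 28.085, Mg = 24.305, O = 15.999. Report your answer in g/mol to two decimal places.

M = 2×24.305 + 1×28.085 + 4×15.999

140.69 g/mol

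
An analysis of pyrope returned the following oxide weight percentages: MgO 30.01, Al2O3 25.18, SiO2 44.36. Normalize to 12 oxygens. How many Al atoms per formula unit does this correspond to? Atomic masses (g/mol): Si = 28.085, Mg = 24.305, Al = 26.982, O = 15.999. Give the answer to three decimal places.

2.001 Al apfu

30.01 wt% MgO ÷ 40.304 g/mol = 0.74459 mol, giving 0.74459 Mg and 0.74459 O.
25.18 wt% Al2O3 ÷ 101.961 g/mol = 0.24696 mol, giving 0.49392 Al and 0.74088 O.
44.36 wt% SiO2 ÷ 60.083 g/mol = 0.73831 mol, giving 0.73831 Si and 1.47662 O.
Oxygen sums to 2.96209; scaling by 12/2.96209 = 4.05119 puts the formula on 12 O.
Al: 0.49392 × 4.05119 = 2.001 atoms per formula unit.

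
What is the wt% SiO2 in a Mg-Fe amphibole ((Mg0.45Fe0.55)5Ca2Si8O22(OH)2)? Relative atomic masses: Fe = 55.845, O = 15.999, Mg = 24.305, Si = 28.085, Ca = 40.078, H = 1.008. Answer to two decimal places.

Formula mass = 899.088 g/mol.
8 Si → 8.0000 mol SiO2 per formula unit; M(SiO2) = 60.083, so SiO2 mass = 480.664 g.
480.664/899.088 × 100 = 53.46 wt%.

53.46 wt%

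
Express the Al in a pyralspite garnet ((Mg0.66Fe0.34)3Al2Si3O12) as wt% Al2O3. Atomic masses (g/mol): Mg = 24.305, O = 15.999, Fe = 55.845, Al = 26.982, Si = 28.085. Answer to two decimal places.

23.42 wt%

Formula mass = 435.293 g/mol.
2 Al → 1.0000 mol Al2O3 per formula unit; M(Al2O3) = 101.961, so Al2O3 mass = 101.961 g.
101.961/435.293 × 100 = 23.42 wt%.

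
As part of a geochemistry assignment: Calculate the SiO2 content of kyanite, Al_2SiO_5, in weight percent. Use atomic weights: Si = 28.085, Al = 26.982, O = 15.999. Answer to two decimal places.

37.08 wt%

Formula mass = 162.044 g/mol.
1 Si → 1.0000 mol SiO2 per formula unit; M(SiO2) = 60.083, so SiO2 mass = 60.083 g.
60.083/162.044 × 100 = 37.08 wt%.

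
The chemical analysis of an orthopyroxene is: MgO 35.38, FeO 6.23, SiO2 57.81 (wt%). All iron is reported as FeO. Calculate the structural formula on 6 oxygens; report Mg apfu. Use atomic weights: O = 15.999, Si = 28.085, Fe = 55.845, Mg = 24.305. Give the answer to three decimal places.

35.38 wt% MgO ÷ 40.304 g/mol = 0.87783 mol, giving 0.87783 Mg and 0.87783 O.
6.23 wt% FeO ÷ 71.844 g/mol = 0.08672 mol, giving 0.08672 Fe and 0.08672 O.
57.81 wt% SiO2 ÷ 60.083 g/mol = 0.96217 mol, giving 0.96217 Si and 1.92434 O.
Oxygen sums to 2.88889; scaling by 6/2.88889 = 2.07692 puts the formula on 6 O.
Mg: 0.87783 × 2.07692 = 1.823 atoms per formula unit.

1.823 Mg apfu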